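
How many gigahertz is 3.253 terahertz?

3253 gigahertz

tera = 10¹², giga = 10⁹; factor is 10³.
3.253 × 10³ = 3253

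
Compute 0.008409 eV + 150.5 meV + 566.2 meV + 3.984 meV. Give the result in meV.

In meV:
  0.008409 eV = 0.008409 × 10³ meV = 8.409
  150.5 meV → 150.5
  566.2 meV → 566.2
  3.984 meV → 3.984
Sum: 8.409 + 150.5 + 566.2 + 3.984 = 729.093

729.093 meV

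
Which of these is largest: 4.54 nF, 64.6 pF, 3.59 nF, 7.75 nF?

7.75 nF

4.54 nF = 0.00000000454 F
64.6 pF = 0.0000000000646 F
3.59 nF = 0.00000000359 F
7.75 nF = 0.00000000775 F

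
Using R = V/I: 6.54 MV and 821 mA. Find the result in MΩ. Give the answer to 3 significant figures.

(6.54 × 10⁶) / (821 × 10⁻³) = 0.0079659 × 10⁹ Ω

7.97 MΩ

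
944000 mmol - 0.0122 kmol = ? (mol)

In mol:
  944000 mmol = 944000 × 10⁻³ mol = 944
  0.0122 kmol = 0.0122 × 10³ mol = 12.2
Difference: 944 - 12.2 = 931.8

931.8 mol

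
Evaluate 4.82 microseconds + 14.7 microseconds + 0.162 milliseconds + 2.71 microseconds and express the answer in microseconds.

In microseconds:
  4.82 microseconds → 4.82
  14.7 microseconds → 14.7
  0.162 milliseconds = 0.162 × 10³ microseconds = 162
  2.71 microseconds → 2.71
Sum: 4.82 + 14.7 + 162 + 2.71 = 184.23

184.23 microseconds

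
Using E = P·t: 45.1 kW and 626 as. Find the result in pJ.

45.1e3 × 626e-18 = 28232.6e-15 J

28.2326 pJ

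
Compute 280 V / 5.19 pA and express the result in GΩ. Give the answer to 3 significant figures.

53900 GΩ

(280) / (5.19 × 10^-12) = 53.95 × 10^12 Ω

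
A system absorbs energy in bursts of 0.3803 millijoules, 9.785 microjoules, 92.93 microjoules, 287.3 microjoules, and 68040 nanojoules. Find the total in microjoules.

In microjoules:
  0.3803 millijoules = 0.3803e3 microjoules = 380.3
  9.785 microjoules → 9.785
  92.93 microjoules → 92.93
  287.3 microjoules → 287.3
  68040 nanojoules = 68040e-3 microjoules = 68.04
Sum: 380.3 + 9.785 + 92.93 + 287.3 + 68.04 = 838.355

838.355 microjoules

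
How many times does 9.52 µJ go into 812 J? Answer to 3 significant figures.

(812) / (9.52 × 10⁻⁶) = 85.29 × 10⁶

85300000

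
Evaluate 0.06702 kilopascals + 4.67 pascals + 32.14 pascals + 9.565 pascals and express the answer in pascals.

In pascals:
  0.06702 kilopascals = 0.06702 × 10³ pascals = 67.02
  4.67 pascals → 4.67
  32.14 pascals → 32.14
  9.565 pascals → 9.565
Sum: 67.02 + 4.67 + 32.14 + 9.565 = 113.395

113.395 pascals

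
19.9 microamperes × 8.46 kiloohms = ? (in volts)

0.168354 volts

19.9 × 10⁻⁶ × 8.46 × 10³ = 168.354 × 10⁻³ V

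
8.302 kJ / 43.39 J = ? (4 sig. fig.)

191.3

(8.302 × 10³) / (43.39) = 0.19133 × 10³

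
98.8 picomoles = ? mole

pico = 10^-12, (no prefix) = 10^0; factor is 10^-12.
98.8 × 10^-12 = 0.0000000000988

0.0000000000988 moles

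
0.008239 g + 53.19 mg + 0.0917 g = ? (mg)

153.129 mg

In mg:
  0.008239 g = 0.008239 × 10³ mg = 8.239
  53.19 mg → 53.19
  0.0917 g = 0.0917 × 10³ mg = 91.7
Sum: 8.239 + 53.19 + 91.7 = 153.129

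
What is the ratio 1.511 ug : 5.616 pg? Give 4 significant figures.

(1.511 × 10^-6) / (5.616 × 10^-12) = 0.26905 × 10^6

269100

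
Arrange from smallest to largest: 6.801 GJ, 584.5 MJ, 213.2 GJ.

584.5 MJ < 6.801 GJ < 213.2 GJ

6.801 GJ = 6801000000 J
584.5 MJ = 584500000 J
213.2 GJ = 213200000000 J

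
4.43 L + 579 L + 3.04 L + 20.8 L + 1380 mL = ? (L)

In L:
  4.43 L → 4.43
  579 L → 579
  3.04 L → 3.04
  20.8 L → 20.8
  1380 mL = 1380 × 10^-3 L = 1.38
Sum: 4.43 + 579 + 3.04 + 20.8 + 1.38 = 608.65

608.65 L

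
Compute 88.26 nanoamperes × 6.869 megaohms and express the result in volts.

88.26e-9 × 6.869e6 = 606.25794e-3 V

0.60625794 volts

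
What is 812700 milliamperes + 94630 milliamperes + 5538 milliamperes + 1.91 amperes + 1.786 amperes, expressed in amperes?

In amperes:
  812700 milliamperes = 812700 × 10⁻³ amperes = 812.7
  94630 milliamperes = 94630 × 10⁻³ amperes = 94.63
  5538 milliamperes = 5538 × 10⁻³ amperes = 5.538
  1.91 amperes → 1.91
  1.786 amperes → 1.786
Sum: 812.7 + 94.63 + 5.538 + 1.91 + 1.786 = 916.564

916.564 amperes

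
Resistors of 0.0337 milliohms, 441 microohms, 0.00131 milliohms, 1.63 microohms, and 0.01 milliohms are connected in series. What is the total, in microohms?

487.64 microohms

In microohms:
  0.0337 milliohms = 0.0337 × 10³ microohms = 33.7
  441 microohms → 441
  0.00131 milliohms = 0.00131 × 10³ microohms = 1.31
  1.63 microohms → 1.63
  0.01 milliohms = 0.01 × 10³ microohms = 10
Sum: 33.7 + 441 + 1.31 + 1.63 + 10 = 487.64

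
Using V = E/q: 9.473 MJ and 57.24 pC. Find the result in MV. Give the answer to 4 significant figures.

165500000000 MV

(9.473e6) / (57.24e-12) = 0.165496e18 V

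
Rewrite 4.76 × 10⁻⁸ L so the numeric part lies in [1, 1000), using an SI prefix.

47.6 nL

= 47.6 × 10⁻⁹ L; 10⁻⁹ is nano.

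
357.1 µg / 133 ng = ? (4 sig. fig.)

2685

(357.1 × 10⁻⁶) / (133 × 10⁻⁹) = 2.685 × 10³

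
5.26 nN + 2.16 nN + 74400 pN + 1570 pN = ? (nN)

83.39 nN

In nN:
  5.26 nN → 5.26
  2.16 nN → 2.16
  74400 pN = 74400 × 10⁻³ nN = 74.4
  1570 pN = 1570 × 10⁻³ nN = 1.57
Sum: 5.26 + 2.16 + 74.4 + 1.57 = 83.39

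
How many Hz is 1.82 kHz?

1820 Hz

kilo = 10^3, (no prefix) = 10^0; factor is 10^3.
1.82 × 10^3 = 1820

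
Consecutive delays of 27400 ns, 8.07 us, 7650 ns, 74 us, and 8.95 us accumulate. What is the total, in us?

126.07 us

In us:
  27400 ns = 27400e-3 us = 27.4
  8.07 us → 8.07
  7650 ns = 7650e-3 us = 7.65
  74 us → 74
  8.95 us → 8.95
Sum: 27.4 + 8.07 + 7.65 + 74 + 8.95 = 126.07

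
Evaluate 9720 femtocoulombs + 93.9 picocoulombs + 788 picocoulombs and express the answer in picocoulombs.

In picocoulombs:
  9720 femtocoulombs = 9720e-3 picocoulombs = 9.72
  93.9 picocoulombs → 93.9
  788 picocoulombs → 788
Sum: 9.72 + 93.9 + 788 = 891.62

891.62 picocoulombs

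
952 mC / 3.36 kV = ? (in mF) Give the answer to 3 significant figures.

0.283 mF

(952 × 10^-3) / (3.36 × 10^3) = 283.33 × 10^-6 F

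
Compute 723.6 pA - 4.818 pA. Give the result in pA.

718.782 pA

In pA:
  723.6 pA → 723.6
  4.818 pA → 4.818
Difference: 723.6 - 4.818 = 718.782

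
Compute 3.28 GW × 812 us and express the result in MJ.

3.28 × 10^9 × 812 × 10^-6 = 2663.36 × 10^3 J

2.66336 MJ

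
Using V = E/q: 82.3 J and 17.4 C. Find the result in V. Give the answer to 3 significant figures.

4.73 V

(82.3) / (17.4) = 4.7299 V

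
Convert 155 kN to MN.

0.155 MN

kilo = 10³, mega = 10⁶; factor is 10⁻³.
155 × 10⁻³ = 0.155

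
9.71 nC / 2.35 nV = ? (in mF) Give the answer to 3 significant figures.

(9.71e-9) / (2.35e-9) = 4.1319 F

4130 mF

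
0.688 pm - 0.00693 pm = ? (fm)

681.07 fm

In fm:
  0.688 pm = 0.688 × 10^3 fm = 688
  0.00693 pm = 0.00693 × 10^3 fm = 6.93
Difference: 688 - 6.93 = 681.07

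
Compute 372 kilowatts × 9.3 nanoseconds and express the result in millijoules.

3.4596 millijoules

372 × 10^3 × 9.3 × 10^-9 = 3459.6 × 10^-6 J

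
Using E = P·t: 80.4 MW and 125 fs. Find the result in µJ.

10.05 µJ

80.4e6 × 125e-15 = 10050e-9 J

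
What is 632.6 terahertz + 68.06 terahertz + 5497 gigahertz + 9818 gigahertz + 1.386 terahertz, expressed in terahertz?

717.361 terahertz

In terahertz:
  632.6 terahertz → 632.6
  68.06 terahertz → 68.06
  5497 gigahertz = 5497e-3 terahertz = 5.497
  9818 gigahertz = 9818e-3 terahertz = 9.818
  1.386 terahertz → 1.386
Sum: 632.6 + 68.06 + 5.497 + 9.818 + 1.386 = 717.361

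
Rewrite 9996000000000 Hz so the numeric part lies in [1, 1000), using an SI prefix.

= 9.996e12 Hz; 1e12 is tera.

9.996 THz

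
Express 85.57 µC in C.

micro = 10^-6, (no prefix) = 10^0; factor is 10^-6.
85.57 × 10^-6 = 0.00008557

0.00008557 C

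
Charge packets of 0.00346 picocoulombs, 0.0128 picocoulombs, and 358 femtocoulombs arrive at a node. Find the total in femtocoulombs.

In femtocoulombs:
  0.00346 picocoulombs = 0.00346 × 10³ femtocoulombs = 3.46
  0.0128 picocoulombs = 0.0128 × 10³ femtocoulombs = 12.8
  358 femtocoulombs → 358
Sum: 3.46 + 12.8 + 358 = 374.26

374.26 femtocoulombs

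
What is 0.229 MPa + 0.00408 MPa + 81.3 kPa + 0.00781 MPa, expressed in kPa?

322.19 kPa

In kPa:
  0.229 MPa = 0.229 × 10³ kPa = 229
  0.00408 MPa = 0.00408 × 10³ kPa = 4.08
  81.3 kPa → 81.3
  0.00781 MPa = 0.00781 × 10³ kPa = 7.81
Sum: 229 + 4.08 + 81.3 + 7.81 = 322.19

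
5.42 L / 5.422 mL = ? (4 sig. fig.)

(5.42) / (5.422 × 10^-3) = 0.99963 × 10^3

999.6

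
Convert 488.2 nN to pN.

488200 pN

nano = 1e-9, pico = 1e-12; factor is 1e3.
488.2 × 1e3 = 488200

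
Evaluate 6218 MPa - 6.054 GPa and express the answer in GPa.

In GPa:
  6218 MPa = 6218 × 10^-3 GPa = 6.218
  6.054 GPa → 6.054
Difference: 6.218 - 6.054 = 0.164

0.164 GPa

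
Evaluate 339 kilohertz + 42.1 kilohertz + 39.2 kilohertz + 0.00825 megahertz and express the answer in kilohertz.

In kilohertz:
  339 kilohertz → 339
  42.1 kilohertz → 42.1
  39.2 kilohertz → 39.2
  0.00825 megahertz = 0.00825e3 kilohertz = 8.25
Sum: 339 + 42.1 + 39.2 + 8.25 = 428.55

428.55 kilohertz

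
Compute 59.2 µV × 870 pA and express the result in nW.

59.2 × 10^-6 × 870 × 10^-12 = 51504 × 10^-18 W

0.000051504 nW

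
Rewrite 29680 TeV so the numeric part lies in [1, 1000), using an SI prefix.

29.68 PeV

= 29.68 × 10¹⁵ eV; 10¹⁵ is peta.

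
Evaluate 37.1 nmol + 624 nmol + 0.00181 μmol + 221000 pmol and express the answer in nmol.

In nmol:
  37.1 nmol → 37.1
  624 nmol → 624
  0.00181 μmol = 0.00181 × 10³ nmol = 1.81
  221000 pmol = 221000 × 10⁻³ nmol = 221
Sum: 37.1 + 624 + 1.81 + 221 = 883.91

883.91 nmol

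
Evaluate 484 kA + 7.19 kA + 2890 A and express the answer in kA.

In kA:
  484 kA → 484
  7.19 kA → 7.19
  2890 A = 2890 × 10^-3 kA = 2.89
Sum: 484 + 7.19 + 2.89 = 494.08

494.08 kA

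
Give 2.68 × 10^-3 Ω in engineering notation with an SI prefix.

2.68 mΩ

= 2.68 × 10^-3 Ω; 10^-3 is milli.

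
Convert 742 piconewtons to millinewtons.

0.000000742 millinewtons

pico = 1e-12, milli = 1e-3; factor is 1e-9.
742 × 1e-9 = 0.000000742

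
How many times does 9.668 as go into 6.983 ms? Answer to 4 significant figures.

722300000000000

(6.983e-3) / (9.668e-18) = 0.72228e15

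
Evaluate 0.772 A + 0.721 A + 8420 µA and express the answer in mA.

In mA:
  0.772 A = 0.772e3 mA = 772
  0.721 A = 0.721e3 mA = 721
  8420 µA = 8420e-3 mA = 8.42
Sum: 772 + 721 + 8.42 = 1501.42

1501.42 mA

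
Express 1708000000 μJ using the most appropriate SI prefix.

1.708 kJ

= 1.708 × 10^3 J; 10^3 is kilo.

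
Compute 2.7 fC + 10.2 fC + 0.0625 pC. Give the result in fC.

75.4 fC

In fC:
  2.7 fC → 2.7
  10.2 fC → 10.2
  0.0625 pC = 0.0625 × 10^3 fC = 62.5
Sum: 2.7 + 10.2 + 62.5 = 75.4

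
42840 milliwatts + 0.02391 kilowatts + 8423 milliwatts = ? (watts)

75.173 watts

In watts:
  42840 milliwatts = 42840e-3 watts = 42.84
  0.02391 kilowatts = 0.02391e3 watts = 23.91
  8423 milliwatts = 8423e-3 watts = 8.423
Sum: 42.84 + 23.91 + 8.423 = 75.173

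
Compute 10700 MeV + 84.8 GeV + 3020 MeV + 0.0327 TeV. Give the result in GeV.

131.22 GeV

In GeV:
  10700 MeV = 10700 × 10⁻³ GeV = 10.7
  84.8 GeV → 84.8
  3020 MeV = 3020 × 10⁻³ GeV = 3.02
  0.0327 TeV = 0.0327 × 10³ GeV = 32.7
Sum: 10.7 + 84.8 + 3.02 + 32.7 = 131.22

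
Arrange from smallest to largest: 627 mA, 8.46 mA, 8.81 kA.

627 mA = 0.627 A
8.46 mA = 0.00846 A
8.81 kA = 8810 A

8.46 mA < 627 mA < 8.81 kA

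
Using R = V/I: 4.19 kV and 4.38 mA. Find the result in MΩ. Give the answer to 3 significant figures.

(4.19 × 10^3) / (4.38 × 10^-3) = 0.95662 × 10^6 Ω

0.957 MΩ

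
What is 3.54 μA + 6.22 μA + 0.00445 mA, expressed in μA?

In μA:
  3.54 μA → 3.54
  6.22 μA → 6.22
  0.00445 mA = 0.00445e3 μA = 4.45
Sum: 3.54 + 6.22 + 4.45 = 14.21

14.21 μA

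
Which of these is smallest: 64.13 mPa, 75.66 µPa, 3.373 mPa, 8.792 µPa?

8.792 µPa

64.13 mPa = 0.06413 Pa
75.66 µPa = 0.00007566 Pa
3.373 mPa = 0.003373 Pa
8.792 µPa = 0.000008792 Pa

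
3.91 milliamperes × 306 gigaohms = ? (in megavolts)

1196.46 megavolts

3.91 × 10^-3 × 306 × 10^9 = 1196.46 × 10^6 V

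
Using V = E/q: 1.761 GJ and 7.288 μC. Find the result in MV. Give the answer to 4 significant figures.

(1.761 × 10⁹) / (7.288 × 10⁻⁶) = 0.24163 × 10¹⁵ V

241600000 MV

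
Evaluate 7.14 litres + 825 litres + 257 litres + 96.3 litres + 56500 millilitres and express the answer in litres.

1241.94 litres

In litres:
  7.14 litres → 7.14
  825 litres → 825
  257 litres → 257
  96.3 litres → 96.3
  56500 millilitres = 56500e-3 litres = 56.5
Sum: 7.14 + 825 + 257 + 96.3 + 56.5 = 1241.94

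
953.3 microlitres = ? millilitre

0.9533 millilitres

micro = 1e-6, milli = 1e-3; factor is 1e-3.
953.3 × 1e-3 = 0.9533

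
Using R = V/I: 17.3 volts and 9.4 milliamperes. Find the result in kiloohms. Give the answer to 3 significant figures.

(17.3) / (9.4 × 10^-3) = 1.8404 × 10^3 Ω

1.84 kiloohms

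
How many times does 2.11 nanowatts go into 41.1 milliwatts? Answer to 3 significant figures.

(41.1 × 10⁻³) / (2.11 × 10⁻⁹) = 19.48 × 10⁶

19500000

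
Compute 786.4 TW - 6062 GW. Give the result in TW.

In TW:
  786.4 TW → 786.4
  6062 GW = 6062 × 10⁻³ TW = 6.062
Difference: 786.4 - 6.062 = 780.338

780.338 TW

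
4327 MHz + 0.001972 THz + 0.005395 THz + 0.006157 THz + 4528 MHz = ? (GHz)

In GHz:
  4327 MHz = 4327e-3 GHz = 4.327
  0.001972 THz = 0.001972e3 GHz = 1.972
  0.005395 THz = 0.005395e3 GHz = 5.395
  0.006157 THz = 0.006157e3 GHz = 6.157
  4528 MHz = 4528e-3 GHz = 4.528
Sum: 4.327 + 1.972 + 5.395 + 6.157 + 4.528 = 22.379

22.379 GHz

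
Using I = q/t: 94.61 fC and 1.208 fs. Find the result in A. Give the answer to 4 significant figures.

(94.61e-15) / (1.208e-15) = 78.3195 A

78.32 A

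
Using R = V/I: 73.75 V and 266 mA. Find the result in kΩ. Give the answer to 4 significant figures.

0.2773 kΩ

(73.75) / (266 × 10^-3) = 0.277256 × 10^3 Ω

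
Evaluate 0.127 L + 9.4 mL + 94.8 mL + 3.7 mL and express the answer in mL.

234.9 mL

In mL:
  0.127 L = 0.127 × 10^3 mL = 127
  9.4 mL → 9.4
  94.8 mL → 94.8
  3.7 mL → 3.7
Sum: 127 + 9.4 + 94.8 + 3.7 = 234.9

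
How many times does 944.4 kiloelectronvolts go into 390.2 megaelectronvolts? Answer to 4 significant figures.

413.2

(390.2e6) / (944.4e3) = 0.41317e3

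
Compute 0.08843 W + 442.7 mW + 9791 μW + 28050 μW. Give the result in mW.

In mW:
  0.08843 W = 0.08843 × 10^3 mW = 88.43
  442.7 mW → 442.7
  9791 μW = 9791 × 10^-3 mW = 9.791
  28050 μW = 28050 × 10^-3 mW = 28.05
Sum: 88.43 + 442.7 + 9.791 + 28.05 = 568.971

568.971 mW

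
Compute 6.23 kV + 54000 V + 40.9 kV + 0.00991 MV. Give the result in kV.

In kV:
  6.23 kV → 6.23
  54000 V = 54000 × 10^-3 kV = 54
  40.9 kV → 40.9
  0.00991 MV = 0.00991 × 10^3 kV = 9.91
Sum: 6.23 + 54 + 40.9 + 9.91 = 111.04

111.04 kV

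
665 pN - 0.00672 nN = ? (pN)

In pN:
  665 pN → 665
  0.00672 nN = 0.00672e3 pN = 6.72
Difference: 665 - 6.72 = 658.28

658.28 pN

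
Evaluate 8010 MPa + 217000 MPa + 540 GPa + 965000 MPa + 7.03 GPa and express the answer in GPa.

In GPa:
  8010 MPa = 8010 × 10⁻³ GPa = 8.01
  217000 MPa = 217000 × 10⁻³ GPa = 217
  540 GPa → 540
  965000 MPa = 965000 × 10⁻³ GPa = 965
  7.03 GPa → 7.03
Sum: 8.01 + 217 + 540 + 965 + 7.03 = 1737.04

1737.04 GPa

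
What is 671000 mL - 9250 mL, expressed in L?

In L:
  671000 mL = 671000 × 10⁻³ L = 671
  9250 mL = 9250 × 10⁻³ L = 9.25
Difference: 671 - 9.25 = 661.75

661.75 L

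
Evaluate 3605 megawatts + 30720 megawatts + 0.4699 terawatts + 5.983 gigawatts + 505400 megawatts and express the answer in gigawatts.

In gigawatts:
  3605 megawatts = 3605 × 10⁻³ gigawatts = 3.605
  30720 megawatts = 30720 × 10⁻³ gigawatts = 30.72
  0.4699 terawatts = 0.4699 × 10³ gigawatts = 469.9
  5.983 gigawatts → 5.983
  505400 megawatts = 505400 × 10⁻³ gigawatts = 505.4
Sum: 3.605 + 30.72 + 469.9 + 5.983 + 505.4 = 1015.608

1015.608 gigawatts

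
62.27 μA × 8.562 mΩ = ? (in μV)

62.27 × 10⁻⁶ × 8.562 × 10⁻³ = 533.15574 × 10⁻⁹ V

0.53315574 μV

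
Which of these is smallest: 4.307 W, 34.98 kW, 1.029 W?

4.307 W = 4.307 W
34.98 kW = 34980 W
1.029 W = 1.029 W

1.029 W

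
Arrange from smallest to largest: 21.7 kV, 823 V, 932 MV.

21.7 kV = 21700 V
823 V = 823 V
932 MV = 932000000 V

823 V < 21.7 kV < 932 MV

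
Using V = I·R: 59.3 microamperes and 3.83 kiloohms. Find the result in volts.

59.3e-6 × 3.83e3 = 227.119e-3 V

0.227119 volts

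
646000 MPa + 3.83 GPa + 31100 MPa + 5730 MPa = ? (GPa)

In GPa:
  646000 MPa = 646000 × 10^-3 GPa = 646
  3.83 GPa → 3.83
  31100 MPa = 31100 × 10^-3 GPa = 31.1
  5730 MPa = 5730 × 10^-3 GPa = 5.73
Sum: 646 + 3.83 + 31.1 + 5.73 = 686.66

686.66 GPa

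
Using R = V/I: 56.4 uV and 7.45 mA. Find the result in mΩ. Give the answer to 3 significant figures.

7.57 mΩ

(56.4e-6) / (7.45e-3) = 7.5705e-3 Ω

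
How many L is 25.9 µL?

micro = 10⁻⁶, (no prefix) = 10⁰; factor is 10⁻⁶.
25.9 × 10⁻⁶ = 0.0000259

0.0000259 L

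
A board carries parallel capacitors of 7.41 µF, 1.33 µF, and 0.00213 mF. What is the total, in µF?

In µF:
  7.41 µF → 7.41
  1.33 µF → 1.33
  0.00213 mF = 0.00213 × 10^3 µF = 2.13
Sum: 7.41 + 1.33 + 2.13 = 10.87

10.87 µF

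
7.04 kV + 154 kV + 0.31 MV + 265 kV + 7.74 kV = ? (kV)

In kV:
  7.04 kV → 7.04
  154 kV → 154
  0.31 MV = 0.31e3 kV = 310
  265 kV → 265
  7.74 kV → 7.74
Sum: 7.04 + 154 + 310 + 265 + 7.74 = 743.78

743.78 kV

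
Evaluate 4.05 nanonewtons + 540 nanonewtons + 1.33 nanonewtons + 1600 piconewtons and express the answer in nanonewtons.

546.98 nanonewtons

In nanonewtons:
  4.05 nanonewtons → 4.05
  540 nanonewtons → 540
  1.33 nanonewtons → 1.33
  1600 piconewtons = 1600 × 10⁻³ nanonewtons = 1.6
Sum: 4.05 + 540 + 1.33 + 1.6 = 546.98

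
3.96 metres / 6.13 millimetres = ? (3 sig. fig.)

646

(3.96) / (6.13e-3) = 0.646e3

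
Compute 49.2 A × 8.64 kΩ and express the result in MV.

49.2 × 8.64 × 10³ = 425.088 × 10³ V

0.425088 MV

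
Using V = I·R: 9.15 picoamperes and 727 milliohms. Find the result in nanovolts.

9.15 × 10⁻¹² × 727 × 10⁻³ = 6652.05 × 10⁻¹⁵ V

0.00665205 nanovolts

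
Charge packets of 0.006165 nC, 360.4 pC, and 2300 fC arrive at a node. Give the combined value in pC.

In pC:
  0.006165 nC = 0.006165 × 10^3 pC = 6.165
  360.4 pC → 360.4
  2300 fC = 2300 × 10^-3 pC = 2.3
Sum: 6.165 + 360.4 + 2.3 = 368.865

368.865 pC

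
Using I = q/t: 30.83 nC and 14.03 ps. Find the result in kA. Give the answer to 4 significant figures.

2.197 kA

(30.83 × 10⁻⁹) / (14.03 × 10⁻¹²) = 2.19743 × 10³ A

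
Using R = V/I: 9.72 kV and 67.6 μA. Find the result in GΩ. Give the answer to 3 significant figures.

0.144 GΩ

(9.72e3) / (67.6e-6) = 0.14379e9 Ω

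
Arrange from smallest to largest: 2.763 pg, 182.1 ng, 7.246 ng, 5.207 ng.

2.763 pg = 0.000000000002763 g
182.1 ng = 0.0000001821 g
7.246 ng = 0.000000007246 g
5.207 ng = 0.000000005207 g

2.763 pg < 5.207 ng < 7.246 ng < 182.1 ng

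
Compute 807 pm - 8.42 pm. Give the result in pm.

In pm:
  807 pm → 807
  8.42 pm → 8.42
Difference: 807 - 8.42 = 798.58

798.58 pm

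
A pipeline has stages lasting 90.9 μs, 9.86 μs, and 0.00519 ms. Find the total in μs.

In μs:
  90.9 μs → 90.9
  9.86 μs → 9.86
  0.00519 ms = 0.00519 × 10^3 μs = 5.19
Sum: 90.9 + 9.86 + 5.19 = 105.95

105.95 μs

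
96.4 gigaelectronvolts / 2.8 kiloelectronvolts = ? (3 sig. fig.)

(96.4 × 10^9) / (2.8 × 10^3) = 34.43 × 10^6

34400000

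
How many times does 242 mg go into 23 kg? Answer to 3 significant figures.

(23e3) / (242e-3) = 0.09504e6

95000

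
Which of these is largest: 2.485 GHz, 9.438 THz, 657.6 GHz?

2.485 GHz = 2485000000 Hz
9.438 THz = 9438000000000 Hz
657.6 GHz = 657600000000 Hz

9.438 THz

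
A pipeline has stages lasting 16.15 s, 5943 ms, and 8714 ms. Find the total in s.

30.807 s

In s:
  16.15 s → 16.15
  5943 ms = 5943e-3 s = 5.943
  8714 ms = 8714e-3 s = 8.714
Sum: 16.15 + 5.943 + 8.714 = 30.807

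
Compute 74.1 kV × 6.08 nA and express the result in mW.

74.1 × 10^3 × 6.08 × 10^-9 = 450.528 × 10^-6 W

0.450528 mW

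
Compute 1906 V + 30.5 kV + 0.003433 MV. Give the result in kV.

In kV:
  1906 V = 1906 × 10⁻³ kV = 1.906
  30.5 kV → 30.5
  0.003433 MV = 0.003433 × 10³ kV = 3.433
Sum: 1.906 + 30.5 + 3.433 = 35.839

35.839 kV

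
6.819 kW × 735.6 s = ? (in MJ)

6.819e3 × 735.6 = 5016.0564e3 J

5.0160564 MJ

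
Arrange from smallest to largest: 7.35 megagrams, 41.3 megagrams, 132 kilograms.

132 kilograms < 7.35 megagrams < 41.3 megagrams

7.35 megagrams = 7350000 grams
41.3 megagrams = 41300000 grams
132 kilograms = 132000 grams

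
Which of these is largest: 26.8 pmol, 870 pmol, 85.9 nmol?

26.8 pmol = 0.0000000000268 mol
870 pmol = 0.00000000087 mol
85.9 nmol = 0.0000000859 mol

85.9 nmol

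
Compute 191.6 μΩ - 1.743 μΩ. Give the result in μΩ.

In μΩ:
  191.6 μΩ → 191.6
  1.743 μΩ → 1.743
Difference: 191.6 - 1.743 = 189.857

189.857 μΩ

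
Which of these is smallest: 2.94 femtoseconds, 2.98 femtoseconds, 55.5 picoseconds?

2.94 femtoseconds = 0.00000000000000294 seconds
2.98 femtoseconds = 0.00000000000000298 seconds
55.5 picoseconds = 0.0000000000555 seconds

2.94 femtoseconds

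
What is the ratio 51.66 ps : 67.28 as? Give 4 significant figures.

767800

(51.66 × 10^-12) / (67.28 × 10^-18) = 0.76784 × 10^6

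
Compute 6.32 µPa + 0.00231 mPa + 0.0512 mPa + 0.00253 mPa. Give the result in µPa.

In µPa:
  6.32 µPa → 6.32
  0.00231 mPa = 0.00231e3 µPa = 2.31
  0.0512 mPa = 0.0512e3 µPa = 51.2
  0.00253 mPa = 0.00253e3 µPa = 2.53
Sum: 6.32 + 2.31 + 51.2 + 2.53 = 62.36

62.36 µPa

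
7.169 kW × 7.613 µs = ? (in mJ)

7.169 × 10^3 × 7.613 × 10^-6 = 54.577597 × 10^-3 J

54.577597 mJ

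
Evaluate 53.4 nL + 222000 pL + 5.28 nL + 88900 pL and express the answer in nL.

In nL:
  53.4 nL → 53.4
  222000 pL = 222000 × 10^-3 nL = 222
  5.28 nL → 5.28
  88900 pL = 88900 × 10^-3 nL = 88.9
Sum: 53.4 + 222 + 5.28 + 88.9 = 369.58

369.58 nL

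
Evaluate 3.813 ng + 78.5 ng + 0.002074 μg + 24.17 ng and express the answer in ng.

108.557 ng

In ng:
  3.813 ng → 3.813
  78.5 ng → 78.5
  0.002074 μg = 0.002074 × 10^3 ng = 2.074
  24.17 ng → 24.17
Sum: 3.813 + 78.5 + 2.074 + 24.17 = 108.557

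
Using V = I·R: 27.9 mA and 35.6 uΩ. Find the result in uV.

0.99324 uV

27.9 × 10⁻³ × 35.6 × 10⁻⁶ = 993.24 × 10⁻⁹ V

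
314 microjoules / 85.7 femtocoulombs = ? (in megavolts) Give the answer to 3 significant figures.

3660 megavolts

(314e-6) / (85.7e-15) = 3.6639e9 V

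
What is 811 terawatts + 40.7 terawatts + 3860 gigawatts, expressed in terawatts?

855.56 terawatts

In terawatts:
  811 terawatts → 811
  40.7 terawatts → 40.7
  3860 gigawatts = 3860 × 10⁻³ terawatts = 3.86
Sum: 811 + 40.7 + 3.86 = 855.56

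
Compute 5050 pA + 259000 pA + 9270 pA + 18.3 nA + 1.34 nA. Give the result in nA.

In nA:
  5050 pA = 5050 × 10^-3 nA = 5.05
  259000 pA = 259000 × 10^-3 nA = 259
  9270 pA = 9270 × 10^-3 nA = 9.27
  18.3 nA → 18.3
  1.34 nA → 1.34
Sum: 5.05 + 259 + 9.27 + 18.3 + 1.34 = 292.96

292.96 nA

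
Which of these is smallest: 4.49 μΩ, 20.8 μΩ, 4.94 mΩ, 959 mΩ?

4.49 μΩ

4.49 μΩ = 0.00000449 Ω
20.8 μΩ = 0.0000208 Ω
4.94 mΩ = 0.00494 Ω
959 mΩ = 0.959 Ω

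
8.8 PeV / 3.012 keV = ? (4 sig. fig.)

(8.8 × 10¹⁵) / (3.012 × 10³) = 2.9216 × 10¹²

2922000000000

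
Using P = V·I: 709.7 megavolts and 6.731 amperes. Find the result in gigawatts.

4.7769907 gigawatts

709.7e6 × 6.731 = 4776.9907e6 W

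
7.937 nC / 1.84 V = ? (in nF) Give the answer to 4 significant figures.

(7.937 × 10^-9) / (1.84) = 4.31359 × 10^-9 F

4.314 nF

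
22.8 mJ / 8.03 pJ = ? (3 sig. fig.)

(22.8 × 10^-3) / (8.03 × 10^-12) = 2.839 × 10^9

2840000000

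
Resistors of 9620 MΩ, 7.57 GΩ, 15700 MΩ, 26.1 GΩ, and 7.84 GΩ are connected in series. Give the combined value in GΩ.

In GΩ:
  9620 MΩ = 9620 × 10⁻³ GΩ = 9.62
  7.57 GΩ → 7.57
  15700 MΩ = 15700 × 10⁻³ GΩ = 15.7
  26.1 GΩ → 26.1
  7.84 GΩ → 7.84
Sum: 9.62 + 7.57 + 15.7 + 26.1 + 7.84 = 66.83

66.83 GΩ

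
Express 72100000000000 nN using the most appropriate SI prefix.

= 72.1 × 10³ N; 10³ is kilo.

72.1 kN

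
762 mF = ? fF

milli = 10^-3, femto = 10^-15; factor is 10^12.
762 × 10^12 = 762000000000000

762000000000000 fF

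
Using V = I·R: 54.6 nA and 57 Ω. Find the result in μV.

3.1122 μV

54.6e-9 × 57 = 3112.2e-9 V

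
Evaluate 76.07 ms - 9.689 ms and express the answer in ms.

66.381 ms

In ms:
  76.07 ms → 76.07
  9.689 ms → 9.689
Difference: 76.07 - 9.689 = 66.381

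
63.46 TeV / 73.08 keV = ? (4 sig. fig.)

868400000

(63.46 × 10^12) / (73.08 × 10^3) = 0.86836 × 10^9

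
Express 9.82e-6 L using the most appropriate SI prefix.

= 9.82e-6 L; 1e-6 is micro.

9.82 µL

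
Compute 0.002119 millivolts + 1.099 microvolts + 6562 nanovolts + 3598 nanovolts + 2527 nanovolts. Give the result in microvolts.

15.905 microvolts

In microvolts:
  0.002119 millivolts = 0.002119 × 10³ microvolts = 2.119
  1.099 microvolts → 1.099
  6562 nanovolts = 6562 × 10⁻³ microvolts = 6.562
  3598 nanovolts = 3598 × 10⁻³ microvolts = 3.598
  2527 nanovolts = 2527 × 10⁻³ microvolts = 2.527
Sum: 2.119 + 1.099 + 6.562 + 3.598 + 2.527 = 15.905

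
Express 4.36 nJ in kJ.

nano = 10^-9, kilo = 10^3; factor is 10^-12.
4.36 × 10^-12 = 0.00000000000436

0.00000000000436 kJ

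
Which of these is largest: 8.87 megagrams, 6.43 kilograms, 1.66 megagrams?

8.87 megagrams = 8870000 grams
6.43 kilograms = 6430 grams
1.66 megagrams = 1660000 grams

8.87 megagrams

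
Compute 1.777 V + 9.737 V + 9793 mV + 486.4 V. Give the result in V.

In V:
  1.777 V → 1.777
  9.737 V → 9.737
  9793 mV = 9793 × 10⁻³ V = 9.793
  486.4 V → 486.4
Sum: 1.777 + 9.737 + 9.793 + 486.4 = 507.707

507.707 V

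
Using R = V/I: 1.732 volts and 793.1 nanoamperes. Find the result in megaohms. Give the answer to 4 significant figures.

(1.732) / (793.1 × 10⁻⁹) = 0.00218384 × 10⁹ Ω

2.184 megaohms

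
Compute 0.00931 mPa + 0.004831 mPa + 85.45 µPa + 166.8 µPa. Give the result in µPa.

266.391 µPa

In µPa:
  0.00931 mPa = 0.00931e3 µPa = 9.31
  0.004831 mPa = 0.004831e3 µPa = 4.831
  85.45 µPa → 85.45
  166.8 µPa → 166.8
Sum: 9.31 + 4.831 + 85.45 + 166.8 = 266.391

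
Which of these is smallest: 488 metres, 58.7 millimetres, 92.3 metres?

58.7 millimetres

488 metres = 488 metres
58.7 millimetres = 0.0587 metres
92.3 metres = 92.3 metres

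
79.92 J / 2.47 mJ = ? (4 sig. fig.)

(79.92) / (2.47 × 10^-3) = 32.356 × 10^3

32360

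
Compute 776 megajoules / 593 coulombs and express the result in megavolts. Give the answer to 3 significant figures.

(776 × 10^6) / (593) = 1.3086 × 10^6 V

1.31 megavolts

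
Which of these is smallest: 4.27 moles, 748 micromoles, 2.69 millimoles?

748 micromoles

4.27 moles = 4.27 moles
748 micromoles = 0.000748 moles
2.69 millimoles = 0.00269 moles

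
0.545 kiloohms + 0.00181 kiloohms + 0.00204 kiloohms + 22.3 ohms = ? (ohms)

571.15 ohms

In ohms:
  0.545 kiloohms = 0.545 × 10^3 ohms = 545
  0.00181 kiloohms = 0.00181 × 10^3 ohms = 1.81
  0.00204 kiloohms = 0.00204 × 10^3 ohms = 2.04
  22.3 ohms → 22.3
Sum: 545 + 1.81 + 2.04 + 22.3 = 571.15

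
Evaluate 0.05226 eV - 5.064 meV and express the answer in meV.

47.196 meV

In meV:
  0.05226 eV = 0.05226 × 10^3 meV = 52.26
  5.064 meV → 5.064
Difference: 52.26 - 5.064 = 47.196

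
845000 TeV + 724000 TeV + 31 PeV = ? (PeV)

1600 PeV

In PeV:
  845000 TeV = 845000e-3 PeV = 845
  724000 TeV = 724000e-3 PeV = 724
  31 PeV → 31
Sum: 845 + 724 + 31 = 1600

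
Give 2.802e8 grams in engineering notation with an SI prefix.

= 280.2e6 grams; 1e6 is mega.

280.2 megagrams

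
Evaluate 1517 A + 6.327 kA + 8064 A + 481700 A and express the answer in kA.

In kA:
  1517 A = 1517e-3 kA = 1.517
  6.327 kA → 6.327
  8064 A = 8064e-3 kA = 8.064
  481700 A = 481700e-3 kA = 481.7
Sum: 1.517 + 6.327 + 8.064 + 481.7 = 497.608

497.608 kA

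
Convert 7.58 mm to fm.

milli = 1e-3, femto = 1e-15; factor is 1e12.
7.58 × 1e12 = 7580000000000

7580000000000 fm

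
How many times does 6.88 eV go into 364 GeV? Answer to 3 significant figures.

(364e9) / (6.88) = 52.91e9

52900000000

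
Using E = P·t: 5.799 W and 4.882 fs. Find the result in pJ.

0.028310718 pJ

5.799 × 4.882e-15 = 28.310718e-15 J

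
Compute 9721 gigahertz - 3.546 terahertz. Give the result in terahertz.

In terahertz:
  9721 gigahertz = 9721 × 10^-3 terahertz = 9.721
  3.546 terahertz → 3.546
Difference: 9.721 - 3.546 = 6.175

6.175 terahertz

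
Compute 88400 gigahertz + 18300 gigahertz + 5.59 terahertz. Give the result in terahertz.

112.29 terahertz

In terahertz:
  88400 gigahertz = 88400 × 10^-3 terahertz = 88.4
  18300 gigahertz = 18300 × 10^-3 terahertz = 18.3
  5.59 terahertz → 5.59
Sum: 88.4 + 18.3 + 5.59 = 112.29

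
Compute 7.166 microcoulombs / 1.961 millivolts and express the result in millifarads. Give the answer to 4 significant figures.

3.654 millifarads

(7.166 × 10^-6) / (1.961 × 10^-3) = 3.65426 × 10^-3 F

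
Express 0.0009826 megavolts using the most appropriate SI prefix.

= 982.6 volts; mantissa already in [1, 1000).

982.6 volts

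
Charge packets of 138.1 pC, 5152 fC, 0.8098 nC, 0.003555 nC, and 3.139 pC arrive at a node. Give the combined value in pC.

In pC:
  138.1 pC → 138.1
  5152 fC = 5152 × 10^-3 pC = 5.152
  0.8098 nC = 0.8098 × 10^3 pC = 809.8
  0.003555 nC = 0.003555 × 10^3 pC = 3.555
  3.139 pC → 3.139
Sum: 138.1 + 5.152 + 809.8 + 3.555 + 3.139 = 959.746

959.746 pC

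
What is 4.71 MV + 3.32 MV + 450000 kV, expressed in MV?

In MV:
  4.71 MV → 4.71
  3.32 MV → 3.32
  450000 kV = 450000 × 10^-3 MV = 450
Sum: 4.71 + 3.32 + 450 = 458.03

458.03 MV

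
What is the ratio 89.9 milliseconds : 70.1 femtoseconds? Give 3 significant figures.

(89.9e-3) / (70.1e-15) = 1.282e12

1280000000000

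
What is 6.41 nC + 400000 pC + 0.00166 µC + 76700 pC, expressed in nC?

484.77 nC

In nC:
  6.41 nC → 6.41
  400000 pC = 400000 × 10⁻³ nC = 400
  0.00166 µC = 0.00166 × 10³ nC = 1.66
  76700 pC = 76700 × 10⁻³ nC = 76.7
Sum: 6.41 + 400 + 1.66 + 76.7 = 484.77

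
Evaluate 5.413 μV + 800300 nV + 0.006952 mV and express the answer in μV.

In μV:
  5.413 μV → 5.413
  800300 nV = 800300e-3 μV = 800.3
  0.006952 mV = 0.006952e3 μV = 6.952
Sum: 5.413 + 800.3 + 6.952 = 812.665

812.665 μV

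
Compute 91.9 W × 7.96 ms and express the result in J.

0.731524 J

91.9 × 7.96 × 10^-3 = 731.524 × 10^-3 J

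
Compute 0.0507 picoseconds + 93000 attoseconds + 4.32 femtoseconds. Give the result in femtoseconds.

In femtoseconds:
  0.0507 picoseconds = 0.0507 × 10³ femtoseconds = 50.7
  93000 attoseconds = 93000 × 10⁻³ femtoseconds = 93
  4.32 femtoseconds → 4.32
Sum: 50.7 + 93 + 4.32 = 148.02

148.02 femtoseconds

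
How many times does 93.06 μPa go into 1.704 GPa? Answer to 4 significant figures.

(1.704 × 10^9) / (93.06 × 10^-6) = 0.018311 × 10^15

18310000000000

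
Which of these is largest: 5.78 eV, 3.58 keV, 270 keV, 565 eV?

270 keV

5.78 eV = 5.78 eV
3.58 keV = 3580 eV
270 keV = 270000 eV
565 eV = 565 eV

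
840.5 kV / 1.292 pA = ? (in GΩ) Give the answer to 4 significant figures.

(840.5e3) / (1.292e-12) = 650.542e15 Ω

650500000 GΩ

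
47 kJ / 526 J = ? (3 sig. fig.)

(47 × 10^3) / (526) = 0.08935 × 10^3

89.4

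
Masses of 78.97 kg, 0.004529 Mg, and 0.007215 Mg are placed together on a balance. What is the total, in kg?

In kg:
  78.97 kg → 78.97
  0.004529 Mg = 0.004529 × 10³ kg = 4.529
  0.007215 Mg = 0.007215 × 10³ kg = 7.215
Sum: 78.97 + 4.529 + 7.215 = 90.714

90.714 kg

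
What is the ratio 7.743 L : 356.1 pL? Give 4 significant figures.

21740000000

(7.743) / (356.1e-12) = 0.021744e12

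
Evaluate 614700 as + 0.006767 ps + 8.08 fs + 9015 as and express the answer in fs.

638.562 fs

In fs:
  614700 as = 614700e-3 fs = 614.7
  0.006767 ps = 0.006767e3 fs = 6.767
  8.08 fs → 8.08
  9015 as = 9015e-3 fs = 9.015
Sum: 614.7 + 6.767 + 8.08 + 9.015 = 638.562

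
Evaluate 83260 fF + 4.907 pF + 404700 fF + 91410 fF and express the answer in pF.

584.277 pF

In pF:
  83260 fF = 83260 × 10^-3 pF = 83.26
  4.907 pF → 4.907
  404700 fF = 404700 × 10^-3 pF = 404.7
  91410 fF = 91410 × 10^-3 pF = 91.41
Sum: 83.26 + 4.907 + 404.7 + 91.41 = 584.277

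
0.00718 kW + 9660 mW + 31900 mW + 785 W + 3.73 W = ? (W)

837.47 W

In W:
  0.00718 kW = 0.00718 × 10^3 W = 7.18
  9660 mW = 9660 × 10^-3 W = 9.66
  31900 mW = 31900 × 10^-3 W = 31.9
  785 W → 785
  3.73 W → 3.73
Sum: 7.18 + 9.66 + 31.9 + 785 + 3.73 = 837.47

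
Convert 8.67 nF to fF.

8670000 fF

nano = 10^-9, femto = 10^-15; factor is 10^6.
8.67 × 10^6 = 8670000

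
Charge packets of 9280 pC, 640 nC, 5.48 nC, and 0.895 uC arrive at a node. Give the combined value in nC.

In nC:
  9280 pC = 9280e-3 nC = 9.28
  640 nC → 640
  5.48 nC → 5.48
  0.895 uC = 0.895e3 nC = 895
Sum: 9.28 + 640 + 5.48 + 895 = 1549.76

1549.76 nC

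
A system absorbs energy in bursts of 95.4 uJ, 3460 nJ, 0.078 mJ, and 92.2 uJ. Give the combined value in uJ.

In uJ:
  95.4 uJ → 95.4
  3460 nJ = 3460 × 10^-3 uJ = 3.46
  0.078 mJ = 0.078 × 10^3 uJ = 78
  92.2 uJ → 92.2
Sum: 95.4 + 3.46 + 78 + 92.2 = 269.06

269.06 uJ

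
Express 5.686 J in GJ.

(no prefix) = 1e0, giga = 1e9; factor is 1e-9.
5.686 × 1e-9 = 0.000000005686

0.000000005686 GJ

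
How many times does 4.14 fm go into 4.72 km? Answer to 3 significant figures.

(4.72 × 10^3) / (4.14 × 10^-15) = 1.14 × 10^18

1140000000000000000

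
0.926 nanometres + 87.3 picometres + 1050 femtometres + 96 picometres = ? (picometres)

In picometres:
  0.926 nanometres = 0.926e3 picometres = 926
  87.3 picometres → 87.3
  1050 femtometres = 1050e-3 picometres = 1.05
  96 picometres → 96
Sum: 926 + 87.3 + 1.05 + 96 = 1110.35

1110.35 picometres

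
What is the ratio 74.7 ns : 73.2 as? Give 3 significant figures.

(74.7e-9) / (73.2e-18) = 1.02e9

1020000000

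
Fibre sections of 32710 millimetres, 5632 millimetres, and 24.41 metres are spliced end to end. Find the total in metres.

62.752 metres

In metres:
  32710 millimetres = 32710 × 10⁻³ metres = 32.71
  5632 millimetres = 5632 × 10⁻³ metres = 5.632
  24.41 metres → 24.41
Sum: 32.71 + 5.632 + 24.41 = 62.752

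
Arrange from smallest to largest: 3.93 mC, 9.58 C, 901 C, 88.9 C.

3.93 mC = 0.00393 C
9.58 C = 9.58 C
901 C = 901 C
88.9 C = 88.9 C

3.93 mC < 9.58 C < 88.9 C < 901 C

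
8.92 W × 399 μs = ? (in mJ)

3.55908 mJ

8.92 × 399e-6 = 3559.08e-6 J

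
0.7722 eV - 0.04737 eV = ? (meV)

In meV:
  0.7722 eV = 0.7722 × 10^3 meV = 772.2
  0.04737 eV = 0.04737 × 10^3 meV = 47.37
Difference: 772.2 - 47.37 = 724.83

724.83 meV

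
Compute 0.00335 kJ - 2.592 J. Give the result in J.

0.758 J

In J:
  0.00335 kJ = 0.00335 × 10^3 J = 3.35
  2.592 J → 2.592
Difference: 3.35 - 2.592 = 0.758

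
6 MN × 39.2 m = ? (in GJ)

6 × 10⁶ × 39.2 = 235.2 × 10⁶ J

0.2352 GJ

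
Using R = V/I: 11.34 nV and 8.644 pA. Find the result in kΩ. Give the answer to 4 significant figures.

1.312 kΩ

(11.34e-9) / (8.644e-12) = 1.31189e3 Ω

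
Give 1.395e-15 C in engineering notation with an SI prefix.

1.395 fC

= 1.395e-15 C; 1e-15 is femto.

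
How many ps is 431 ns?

431000 ps

nano = 10⁻⁹, pico = 10⁻¹²; factor is 10³.
431 × 10³ = 431000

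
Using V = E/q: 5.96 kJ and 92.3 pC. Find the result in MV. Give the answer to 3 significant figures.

(5.96e3) / (92.3e-12) = 0.064572e15 V

64600000 MV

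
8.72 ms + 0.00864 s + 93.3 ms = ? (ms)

110.66 ms

In ms:
  8.72 ms → 8.72
  0.00864 s = 0.00864e3 ms = 8.64
  93.3 ms → 93.3
Sum: 8.72 + 8.64 + 93.3 = 110.66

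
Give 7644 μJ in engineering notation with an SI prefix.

= 7.644e-3 J; 1e-3 is milli.

7.644 mJ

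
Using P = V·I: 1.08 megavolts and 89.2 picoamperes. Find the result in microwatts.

1.08 × 10⁶ × 89.2 × 10⁻¹² = 96.336 × 10⁻⁶ W

96.336 microwatts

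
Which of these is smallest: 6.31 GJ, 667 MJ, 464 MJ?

6.31 GJ = 6310000000 J
667 MJ = 667000000 J
464 MJ = 464000000 J

464 MJ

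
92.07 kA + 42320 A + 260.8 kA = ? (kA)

In kA:
  92.07 kA → 92.07
  42320 A = 42320 × 10⁻³ kA = 42.32
  260.8 kA → 260.8
Sum: 92.07 + 42.32 + 260.8 = 395.19

395.19 kA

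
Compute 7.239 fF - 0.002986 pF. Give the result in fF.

In fF:
  7.239 fF → 7.239
  0.002986 pF = 0.002986 × 10^3 fF = 2.986
Difference: 7.239 - 2.986 = 4.253

4.253 fF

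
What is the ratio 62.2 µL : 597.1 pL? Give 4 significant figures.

(62.2 × 10^-6) / (597.1 × 10^-12) = 0.10417 × 10^6

104200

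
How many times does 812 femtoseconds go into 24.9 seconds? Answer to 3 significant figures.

30700000000000

(24.9) / (812 × 10^-15) = 0.03067 × 10^15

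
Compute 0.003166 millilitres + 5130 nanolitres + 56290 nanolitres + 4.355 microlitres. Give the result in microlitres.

In microlitres:
  0.003166 millilitres = 0.003166 × 10^3 microlitres = 3.166
  5130 nanolitres = 5130 × 10^-3 microlitres = 5.13
  56290 nanolitres = 56290 × 10^-3 microlitres = 56.29
  4.355 microlitres → 4.355
Sum: 3.166 + 5.13 + 56.29 + 4.355 = 68.941

68.941 microlitres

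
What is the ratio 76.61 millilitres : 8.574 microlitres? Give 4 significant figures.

(76.61 × 10⁻³) / (8.574 × 10⁻⁶) = 8.9352 × 10³

8935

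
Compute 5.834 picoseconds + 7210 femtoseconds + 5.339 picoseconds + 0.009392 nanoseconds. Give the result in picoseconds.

27.775 picoseconds

In picoseconds:
  5.834 picoseconds → 5.834
  7210 femtoseconds = 7210 × 10^-3 picoseconds = 7.21
  5.339 picoseconds → 5.339
  0.009392 nanoseconds = 0.009392 × 10^3 picoseconds = 9.392
Sum: 5.834 + 7.21 + 5.339 + 9.392 = 27.775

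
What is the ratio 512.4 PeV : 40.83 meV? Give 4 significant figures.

12550000000000000000

(512.4 × 10^15) / (40.83 × 10^-3) = 12.55 × 10^18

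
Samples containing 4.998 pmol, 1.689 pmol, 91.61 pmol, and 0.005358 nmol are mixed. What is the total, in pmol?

103.655 pmol

In pmol:
  4.998 pmol → 4.998
  1.689 pmol → 1.689
  91.61 pmol → 91.61
  0.005358 nmol = 0.005358e3 pmol = 5.358
Sum: 4.998 + 1.689 + 91.61 + 5.358 = 103.655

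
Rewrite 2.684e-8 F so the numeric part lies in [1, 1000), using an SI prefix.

26.84 nF

= 26.84e-9 F; 1e-9 is nano.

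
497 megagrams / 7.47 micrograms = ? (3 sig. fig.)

66500000000000

(497e6) / (7.47e-6) = 66.53e12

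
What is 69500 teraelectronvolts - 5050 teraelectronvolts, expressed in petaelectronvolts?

64.45 petaelectronvolts

In petaelectronvolts:
  69500 teraelectronvolts = 69500 × 10^-3 petaelectronvolts = 69.5
  5050 teraelectronvolts = 5050 × 10^-3 petaelectronvolts = 5.05
Difference: 69.5 - 5.05 = 64.45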